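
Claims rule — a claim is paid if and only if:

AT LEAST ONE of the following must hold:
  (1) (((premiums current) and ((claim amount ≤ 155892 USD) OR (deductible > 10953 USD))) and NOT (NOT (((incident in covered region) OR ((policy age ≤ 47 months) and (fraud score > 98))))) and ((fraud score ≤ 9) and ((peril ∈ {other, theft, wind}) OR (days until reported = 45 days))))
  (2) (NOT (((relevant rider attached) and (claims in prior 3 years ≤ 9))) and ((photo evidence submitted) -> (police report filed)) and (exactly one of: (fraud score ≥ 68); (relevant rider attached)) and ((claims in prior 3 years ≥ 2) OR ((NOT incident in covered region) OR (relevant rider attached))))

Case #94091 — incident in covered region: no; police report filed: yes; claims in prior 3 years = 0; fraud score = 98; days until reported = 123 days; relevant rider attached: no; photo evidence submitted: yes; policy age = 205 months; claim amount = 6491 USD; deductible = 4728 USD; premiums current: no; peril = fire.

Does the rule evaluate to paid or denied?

Paid

Atomic conditions:
  premiums current: no → false
  claim amount ≤ 155892 USD: 6491 ≤ 155892 is true
  deductible > 10953 USD: 4728 > 10953 is false
  incident in covered region: no → false
  policy age ≤ 47 months: 205 ≤ 47 is false
  fraud score > 98: 98 > 98 is false
  fraud score ≤ 9: 98 ≤ 9 is false
  peril ∈ {other, theft, wind}: fire is not in the set → false
  days until reported = 45 days: 123 == 45 is false
  relevant rider attached: no → false
  claims in prior 3 years ≤ 9: 0 ≤ 9 is true
  photo evidence submitted: yes → true
  police report filed: yes → true
  fraud score ≥ 68: 98 ≥ 68 is true
  claims in prior 3 years ≥ 2: 0 ≥ 2 is false
  NOT incident in covered region: no → true
Combine:
[1.1.2] true OR false = true
[1.1] false AND true = false
[1.2.1.1.2] false AND false = false
[1.2.1.1] false OR false = false
[1.2.1] NOT false = true
[1.2] NOT true = false
[1.3.2] false OR false = false
[1.3] false AND false = false
[1] false AND false AND false = false
[2.1.1] false AND true = false
[2.1] NOT false = true
[2.2] true → true = true
[2.3] exactly-one(true, false) = true
[2.4.2] true OR false = true
[2.4] false OR true = true
[2] true AND true AND true AND true = true
[root] false OR true = true
Overall: true → paid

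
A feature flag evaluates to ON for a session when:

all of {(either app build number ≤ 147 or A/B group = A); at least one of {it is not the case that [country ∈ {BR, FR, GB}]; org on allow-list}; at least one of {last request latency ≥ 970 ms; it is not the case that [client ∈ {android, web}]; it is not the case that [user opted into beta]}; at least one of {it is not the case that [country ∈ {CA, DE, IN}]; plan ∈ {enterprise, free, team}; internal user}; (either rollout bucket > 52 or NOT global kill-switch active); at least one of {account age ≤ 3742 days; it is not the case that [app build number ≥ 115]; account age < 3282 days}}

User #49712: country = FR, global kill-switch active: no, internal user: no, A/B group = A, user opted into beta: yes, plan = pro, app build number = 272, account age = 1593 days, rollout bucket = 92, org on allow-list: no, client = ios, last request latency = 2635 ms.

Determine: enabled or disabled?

Disabled

Atomic conditions:
  app build number ≤ 147: 272 ≤ 147 is false
  A/B group = A: A == A is true
  country ∈ {BR, FR, GB}: FR is in the set → true
  org on allow-list: no → false
  last request latency ≥ 970 ms: 2635 ≥ 970 is true
  client ∈ {android, web}: ios is not in the set → false
  user opted into beta: yes → true
  country ∈ {CA, DE, IN}: FR is not in the set → false
  plan ∈ {enterprise, free, team}: pro is not in the set → false
  internal user: no → false
  rollout bucket > 52: 92 > 52 is true
  NOT global kill-switch active: no → true
  account age ≤ 3742 days: 1593 ≤ 3742 is true
  app build number ≥ 115: 272 ≥ 115 is true
  account age < 3282 days: 1593 < 3282 is true
Combine:
[1] false OR true = true
[2.1] NOT true = false
[2] false OR false = false
[3.2] NOT false = true
[3.3] NOT true = false
[3] true OR true OR false = true
[4.1] NOT false = true
[4] true OR false OR false = true
[5] true OR true = true
[6.2] NOT true = false
[6] true OR false OR true = true
[root] true AND false AND true AND true AND true AND true = false
Overall: false → disabled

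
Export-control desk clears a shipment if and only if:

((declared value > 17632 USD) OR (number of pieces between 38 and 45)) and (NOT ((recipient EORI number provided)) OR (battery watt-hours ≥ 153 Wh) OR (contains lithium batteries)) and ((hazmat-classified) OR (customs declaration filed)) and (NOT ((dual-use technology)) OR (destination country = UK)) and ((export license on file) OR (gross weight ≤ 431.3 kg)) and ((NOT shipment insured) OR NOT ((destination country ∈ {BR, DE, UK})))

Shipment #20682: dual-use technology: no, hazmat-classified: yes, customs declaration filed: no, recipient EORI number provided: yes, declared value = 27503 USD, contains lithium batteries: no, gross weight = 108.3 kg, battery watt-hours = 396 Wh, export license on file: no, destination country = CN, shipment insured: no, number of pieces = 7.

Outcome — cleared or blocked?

Atomic conditions:
  declared value > 17632 USD: 27503 > 17632 is true
  number of pieces between 38 and 45: 7 in [38, 45] is false
  recipient EORI number provided: yes → true
  battery watt-hours ≥ 153 Wh: 396 ≥ 153 is true
  contains lithium batteries: no → false
  hazmat-classified: yes → true
  customs declaration filed: no → false
  dual-use technology: no → false
  destination country = UK: CN == UK is false
  export license on file: no → false
  gross weight ≤ 431.3 kg: 108.3 ≤ 431.3 is true
  NOT shipment insured: no → true
  destination country ∈ {BR, DE, UK}: CN is not in the set → false
Combine:
[1] true OR false = true
[2.1] NOT true = false
[2] false OR true OR false = true
[3] true OR false = true
[4.1] NOT false = true
[4] true OR false = true
[5] false OR true = true
[6.2] NOT false = true
[6] true OR true = true
[root] true AND true AND true AND true AND true AND true = true
Overall: true → cleared

Cleared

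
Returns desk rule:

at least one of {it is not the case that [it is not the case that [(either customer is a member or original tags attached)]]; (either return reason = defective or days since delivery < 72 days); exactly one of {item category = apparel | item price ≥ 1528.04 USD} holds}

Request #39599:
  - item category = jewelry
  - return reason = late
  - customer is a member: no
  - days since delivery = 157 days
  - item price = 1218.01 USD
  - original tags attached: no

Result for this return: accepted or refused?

Atomic conditions:
  customer is a member: no → false
  original tags attached: no → false
  return reason = defective: late == defective is false
  days since delivery < 72 days: 157 < 72 is false
  item category = apparel: jewelry == apparel is false
  item price ≥ 1528.04 USD: 1218.01 ≥ 1528.04 is false
Combine:
[1.1.1] false OR false = false
[1.1] NOT false = true
[1] NOT true = false
[2] false OR false = false
[3] exactly-one(false, false) = false
[root] false OR false OR false = false
Overall: false → refused

Refused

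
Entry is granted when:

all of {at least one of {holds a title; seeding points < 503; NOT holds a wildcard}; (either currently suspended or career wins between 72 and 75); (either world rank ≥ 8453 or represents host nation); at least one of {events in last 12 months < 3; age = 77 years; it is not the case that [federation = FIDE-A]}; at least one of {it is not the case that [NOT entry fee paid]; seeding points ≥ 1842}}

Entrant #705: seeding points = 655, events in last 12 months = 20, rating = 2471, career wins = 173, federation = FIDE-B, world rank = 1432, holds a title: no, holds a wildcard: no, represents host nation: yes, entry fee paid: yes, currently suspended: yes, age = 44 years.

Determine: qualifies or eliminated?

Qualifies

Atomic conditions:
  holds a title: no → false
  seeding points < 503: 655 < 503 is false
  NOT holds a wildcard: no → true
  currently suspended: yes → true
  career wins between 72 and 75: 173 in [72, 75] is false
  world rank ≥ 8453: 1432 ≥ 8453 is false
  represents host nation: yes → true
  events in last 12 months < 3: 20 < 3 is false
  age = 77 years: 44 == 77 is false
  federation = FIDE-A: FIDE-B == FIDE-A is false
  NOT entry fee paid: yes → false
  seeding points ≥ 1842: 655 ≥ 1842 is false
Combine:
[1] false OR false OR true = true
[2] true OR false = true
[3] false OR true = true
[4.3] NOT false = true
[4] false OR false OR true = true
[5.1] NOT false = true
[5] true OR false = true
[root] true AND true AND true AND true AND true = true
Overall: true → qualifies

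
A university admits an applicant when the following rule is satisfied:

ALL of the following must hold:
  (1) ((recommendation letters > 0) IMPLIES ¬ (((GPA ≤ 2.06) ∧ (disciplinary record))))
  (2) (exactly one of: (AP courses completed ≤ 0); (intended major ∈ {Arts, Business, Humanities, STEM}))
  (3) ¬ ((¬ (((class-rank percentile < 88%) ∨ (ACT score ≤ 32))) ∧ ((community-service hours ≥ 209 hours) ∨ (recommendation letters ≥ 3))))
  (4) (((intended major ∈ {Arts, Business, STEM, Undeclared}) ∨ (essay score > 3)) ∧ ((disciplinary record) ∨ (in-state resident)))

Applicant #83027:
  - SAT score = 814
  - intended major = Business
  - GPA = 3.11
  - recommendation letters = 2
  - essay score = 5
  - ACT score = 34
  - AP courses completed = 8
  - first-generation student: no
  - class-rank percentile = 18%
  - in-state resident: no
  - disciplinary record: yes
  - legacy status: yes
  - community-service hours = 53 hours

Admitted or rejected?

Atomic conditions:
  recommendation letters > 0: 2 > 0 is true
  GPA ≤ 2.06: 3.11 ≤ 2.06 is false
  disciplinary record: yes → true
  AP courses completed ≤ 0: 8 ≤ 0 is false
  intended major ∈ {Arts, Business, Humanities, STEM}: Business is in the set → true
  class-rank percentile < 88%: 18 < 88 is true
  ACT score ≤ 32: 34 ≤ 32 is false
  community-service hours ≥ 209 hours: 53 ≥ 209 is false
  recommendation letters ≥ 3: 2 ≥ 3 is false
  intended major ∈ {Arts, Business, STEM, Undeclared}: Business is in the set → true
  essay score > 3: 5 > 3 is true
  in-state resident: no → false
Combine:
[1.2.1] false AND true = false
[1.2] NOT false = true
[1] true → true = true
[2] exactly-one(false, true) = true
[3.1.1.1] true OR false = true
[3.1.1] NOT true = false
[3.1.2] false OR false = false
[3.1] false AND false = false
[3] NOT false = true
[4.1] true OR true = true
[4.2] true OR false = true
[4] true AND true = true
[root] true AND true AND true AND true = true
Overall: true → admitted

Admitted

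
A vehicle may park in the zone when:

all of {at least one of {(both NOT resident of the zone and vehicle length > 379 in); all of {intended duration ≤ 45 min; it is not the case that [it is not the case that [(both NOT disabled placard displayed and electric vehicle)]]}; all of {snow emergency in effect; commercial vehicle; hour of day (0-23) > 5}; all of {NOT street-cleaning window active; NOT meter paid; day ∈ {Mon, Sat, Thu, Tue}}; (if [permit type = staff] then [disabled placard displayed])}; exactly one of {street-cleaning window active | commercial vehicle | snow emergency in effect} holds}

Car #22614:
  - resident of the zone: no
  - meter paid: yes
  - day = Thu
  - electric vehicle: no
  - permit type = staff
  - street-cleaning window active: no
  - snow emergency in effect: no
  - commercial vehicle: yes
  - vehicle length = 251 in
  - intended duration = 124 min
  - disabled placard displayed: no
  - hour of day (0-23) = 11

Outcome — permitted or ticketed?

Ticketed

Atomic conditions:
  NOT resident of the zone: no → true
  vehicle length > 379 in: 251 > 379 is false
  intended duration ≤ 45 min: 124 ≤ 45 is false
  NOT disabled placard displayed: no → true
  electric vehicle: no → false
  snow emergency in effect: no → false
  commercial vehicle: yes → true
  hour of day (0-23) > 5: 11 > 5 is true
  NOT street-cleaning window active: no → true
  NOT meter paid: yes → false
  day ∈ {Mon, Sat, Thu, Tue}: Thu is in the set → true
  permit type = staff: staff == staff is true
  disabled placard displayed: no → false
  street-cleaning window active: no → false
Combine:
[1.1] true AND false = false
[1.2.2.1.1] true AND false = false
[1.2.2.1] NOT false = true
[1.2.2] NOT true = false
[1.2] false AND false = false
[1.3] false AND true AND true = false
[1.4] true AND false AND true = false
[1.5] true → false = false
[1] false OR false OR false OR false OR false = false
[2] exactly-one(false, true, false) = true
[root] false AND true = false
Overall: false → ticketed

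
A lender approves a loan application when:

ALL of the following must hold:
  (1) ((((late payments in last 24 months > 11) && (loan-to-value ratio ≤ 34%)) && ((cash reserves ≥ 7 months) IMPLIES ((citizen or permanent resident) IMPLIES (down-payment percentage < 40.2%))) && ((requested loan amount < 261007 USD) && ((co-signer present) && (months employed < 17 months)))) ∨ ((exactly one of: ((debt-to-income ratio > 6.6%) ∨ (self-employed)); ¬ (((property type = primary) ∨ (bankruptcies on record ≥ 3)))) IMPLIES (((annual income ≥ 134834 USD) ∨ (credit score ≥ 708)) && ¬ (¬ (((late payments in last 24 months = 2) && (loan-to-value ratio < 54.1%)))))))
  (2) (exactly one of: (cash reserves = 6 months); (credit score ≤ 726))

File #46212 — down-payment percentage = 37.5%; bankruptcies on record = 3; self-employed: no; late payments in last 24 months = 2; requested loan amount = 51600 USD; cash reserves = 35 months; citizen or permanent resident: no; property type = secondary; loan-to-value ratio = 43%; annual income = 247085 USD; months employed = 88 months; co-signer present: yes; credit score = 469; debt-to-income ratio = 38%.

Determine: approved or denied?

Atomic conditions:
  late payments in last 24 months > 11: 2 > 11 is false
  loan-to-value ratio ≤ 34%: 43 ≤ 34 is false
  cash reserves ≥ 7 months: 35 ≥ 7 is true
  citizen or permanent resident: no → false
  down-payment percentage < 40.2%: 37.5 < 40.2 is true
  requested loan amount < 261007 USD: 51600 < 261007 is true
  co-signer present: yes → true
  months employed < 17 months: 88 < 17 is false
  debt-to-income ratio > 6.6%: 38 > 6.6 is true
  self-employed: no → false
  property type = primary: secondary == primary is false
  bankruptcies on record ≥ 3: 3 ≥ 3 is true
  annual income ≥ 134834 USD: 247085 ≥ 134834 is true
  credit score ≥ 708: 469 ≥ 708 is false
  late payments in last 24 months = 2: 2 == 2 is true
  loan-to-value ratio < 54.1%: 43 < 54.1 is true
  cash reserves = 6 months: 35 == 6 is false
  credit score ≤ 726: 469 ≤ 726 is true
Combine:
[1.1.1] false AND false = false
[1.1.2.2] false → true (antecedent false ⇒ implication holds) = true
[1.1.2] true → true = true
[1.1.3.2] true AND false = false
[1.1.3] true AND false = false
[1.1] false AND true AND false = false
[1.2.1.1] true OR false = true
[1.2.1.2.1] false OR true = true
[1.2.1.2] NOT true = false
[1.2.1] exactly-one(true, false) = true
[1.2.2.1] true OR false = true
[1.2.2.2.1.1] true AND true = true
[1.2.2.2.1] NOT true = false
[1.2.2.2] NOT false = true
[1.2.2] true AND true = true
[1.2] true → true = true
[1] false OR true = true
[2] exactly-one(false, true) = true
[root] true AND true = true
Overall: true → approved

Approved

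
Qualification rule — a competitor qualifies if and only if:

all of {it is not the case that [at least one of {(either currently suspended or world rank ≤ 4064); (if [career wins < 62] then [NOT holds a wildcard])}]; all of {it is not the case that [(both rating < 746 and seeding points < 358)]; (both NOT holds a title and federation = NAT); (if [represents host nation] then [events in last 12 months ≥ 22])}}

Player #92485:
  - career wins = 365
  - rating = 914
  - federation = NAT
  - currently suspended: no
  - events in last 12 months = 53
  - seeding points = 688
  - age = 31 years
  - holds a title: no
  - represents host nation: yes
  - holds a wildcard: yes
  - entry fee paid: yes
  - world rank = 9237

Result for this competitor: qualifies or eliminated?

Eliminated

Atomic conditions:
  currently suspended: no → false
  world rank ≤ 4064: 9237 ≤ 4064 is false
  career wins < 62: 365 < 62 is false
  NOT holds a wildcard: yes → false
  rating < 746: 914 < 746 is false
  seeding points < 358: 688 < 358 is false
  NOT holds a title: no → true
  federation = NAT: NAT == NAT is true
  represents host nation: yes → true
  events in last 12 months ≥ 22: 53 ≥ 22 is true
Combine:
[1.1.1] false OR false = false
[1.1.2] false → false (antecedent false ⇒ implication holds) = true
[1.1] false OR true = true
[1] NOT true = false
[2.1.1] false AND false = false
[2.1] NOT false = true
[2.2] true AND true = true
[2.3] true → true = true
[2] true AND true AND true = true
[root] false AND true = false
Overall: false → eliminated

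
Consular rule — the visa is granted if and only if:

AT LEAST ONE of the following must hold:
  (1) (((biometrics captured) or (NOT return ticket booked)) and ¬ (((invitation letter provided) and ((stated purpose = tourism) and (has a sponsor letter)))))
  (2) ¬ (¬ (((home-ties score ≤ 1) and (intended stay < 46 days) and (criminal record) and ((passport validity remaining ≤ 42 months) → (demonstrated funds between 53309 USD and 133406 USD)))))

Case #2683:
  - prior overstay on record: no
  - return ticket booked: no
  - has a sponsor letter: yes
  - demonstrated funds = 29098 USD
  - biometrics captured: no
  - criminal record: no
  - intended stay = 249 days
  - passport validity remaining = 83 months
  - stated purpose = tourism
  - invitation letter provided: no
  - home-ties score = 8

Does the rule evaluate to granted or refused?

Atomic conditions:
  biometrics captured: no → false
  NOT return ticket booked: no → true
  invitation letter provided: no → false
  stated purpose = tourism: tourism == tourism is true
  has a sponsor letter: yes → true
  home-ties score ≤ 1: 8 ≤ 1 is false
  intended stay < 46 days: 249 < 46 is false
  criminal record: no → false
  passport validity remaining ≤ 42 months: 83 ≤ 42 is false
  demonstrated funds between 53309 USD and 133406 USD: 29098 in [53309, 133406] is false
Combine:
[1.1] false OR true = true
[1.2.1.2] true AND true = true
[1.2.1] false AND true = false
[1.2] NOT false = true
[1] true AND true = true
[2.1.1.4] false → false (antecedent false ⇒ implication holds) = true
[2.1.1] false AND false AND false AND true = false
[2.1] NOT false = true
[2] NOT true = false
[root] true OR false = true
Overall: true → granted

Granted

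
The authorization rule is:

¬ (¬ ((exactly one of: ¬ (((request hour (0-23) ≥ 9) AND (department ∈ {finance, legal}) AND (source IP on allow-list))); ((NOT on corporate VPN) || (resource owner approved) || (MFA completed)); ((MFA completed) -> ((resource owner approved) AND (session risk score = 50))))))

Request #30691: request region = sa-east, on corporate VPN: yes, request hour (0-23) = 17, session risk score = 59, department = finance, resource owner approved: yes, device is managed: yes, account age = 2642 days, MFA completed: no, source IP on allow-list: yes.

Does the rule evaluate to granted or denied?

Denied

Atomic conditions:
  request hour (0-23) ≥ 9: 17 ≥ 9 is true
  department ∈ {finance, legal}: finance is in the set → true
  source IP on allow-list: yes → true
  NOT on corporate VPN: yes → false
  resource owner approved: yes → true
  MFA completed: no → false
  session risk score = 50: 59 == 50 is false
Combine:
[1.1.1.1] true AND true AND true = true
[1.1.1] NOT true = false
[1.1.2] false OR true OR false = true
[1.1.3.2] true AND false = false
[1.1.3] false → false (antecedent false ⇒ implication holds) = true
[1.1] exactly-one(false, true, true) = false
[1] NOT false = true
[root] NOT true = false
Overall: false → denied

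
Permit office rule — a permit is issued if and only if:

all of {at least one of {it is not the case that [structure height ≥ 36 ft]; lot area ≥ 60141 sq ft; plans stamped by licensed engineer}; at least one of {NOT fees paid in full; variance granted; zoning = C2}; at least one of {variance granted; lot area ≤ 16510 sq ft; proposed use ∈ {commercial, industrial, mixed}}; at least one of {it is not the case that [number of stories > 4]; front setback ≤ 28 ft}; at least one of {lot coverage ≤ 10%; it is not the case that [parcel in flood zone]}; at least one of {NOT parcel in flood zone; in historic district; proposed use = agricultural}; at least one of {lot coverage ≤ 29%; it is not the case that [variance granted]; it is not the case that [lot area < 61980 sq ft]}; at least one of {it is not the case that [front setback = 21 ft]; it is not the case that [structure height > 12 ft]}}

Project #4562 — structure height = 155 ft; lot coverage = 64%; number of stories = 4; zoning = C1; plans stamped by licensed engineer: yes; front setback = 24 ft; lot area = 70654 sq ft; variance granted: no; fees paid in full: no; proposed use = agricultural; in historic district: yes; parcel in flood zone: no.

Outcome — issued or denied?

Denied

Atomic conditions:
  structure height ≥ 36 ft: 155 ≥ 36 is true
  lot area ≥ 60141 sq ft: 70654 ≥ 60141 is true
  plans stamped by licensed engineer: yes → true
  NOT fees paid in full: no → true
  variance granted: no → false
  zoning = C2: C1 == C2 is false
  lot area ≤ 16510 sq ft: 70654 ≤ 16510 is false
  proposed use ∈ {commercial, industrial, mixed}: agricultural is not in the set → false
  number of stories > 4: 4 > 4 is false
  front setback ≤ 28 ft: 24 ≤ 28 is true
  lot coverage ≤ 10%: 64 ≤ 10 is false
  parcel in flood zone: no → false
  NOT parcel in flood zone: no → true
  in historic district: yes → true
  proposed use = agricultural: agricultural == agricultural is true
  lot coverage ≤ 29%: 64 ≤ 29 is false
  lot area < 61980 sq ft: 70654 < 61980 is false
  front setback = 21 ft: 24 == 21 is false
  structure height > 12 ft: 155 > 12 is true
Combine:
[1.1] NOT true = false
[1] false OR true OR true = true
[2] true OR false OR false = true
[3] false OR false OR false = false
[4.1] NOT false = true
[4] true OR true = true
[5.2] NOT false = true
[5] false OR true = true
[6] true OR true OR true = true
[7.2] NOT false = true
[7.3] NOT false = true
[7] false OR true OR true = true
[8.1] NOT false = true
[8.2] NOT true = false
[8] true OR false = true
[root] true AND true AND false AND true AND true AND true AND true AND true = false
Overall: false → denied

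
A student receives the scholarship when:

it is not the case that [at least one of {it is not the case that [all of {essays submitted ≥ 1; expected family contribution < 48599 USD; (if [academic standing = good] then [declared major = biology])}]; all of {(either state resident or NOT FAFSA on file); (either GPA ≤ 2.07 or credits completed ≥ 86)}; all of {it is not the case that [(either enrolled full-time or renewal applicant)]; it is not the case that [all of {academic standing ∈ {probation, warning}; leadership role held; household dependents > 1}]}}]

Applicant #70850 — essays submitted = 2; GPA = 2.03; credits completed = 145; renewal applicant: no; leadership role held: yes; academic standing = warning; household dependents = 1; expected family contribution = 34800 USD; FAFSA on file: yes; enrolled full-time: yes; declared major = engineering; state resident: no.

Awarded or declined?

Atomic conditions:
  essays submitted ≥ 1: 2 ≥ 1 is true
  expected family contribution < 48599 USD: 34800 < 48599 is true
  academic standing = good: warning == good is false
  declared major = biology: engineering == biology is false
  state resident: no → false
  NOT FAFSA on file: yes → false
  GPA ≤ 2.07: 2.03 ≤ 2.07 is true
  credits completed ≥ 86: 145 ≥ 86 is true
  enrolled full-time: yes → true
  renewal applicant: no → false
  academic standing ∈ {probation, warning}: warning is in the set → true
  leadership role held: yes → true
  household dependents > 1: 1 > 1 is false
Combine:
[1.1.1.3] false → false (antecedent false ⇒ implication holds) = true
[1.1.1] true AND true AND true = true
[1.1] NOT true = false
[1.2.1] false OR false = false
[1.2.2] true OR true = true
[1.2] false AND true = false
[1.3.1.1] true OR false = true
[1.3.1] NOT true = false
[1.3.2.1] true AND true AND false = false
[1.3.2] NOT false = true
[1.3] false AND true = false
[1] false OR false OR false = false
[root] NOT false = true
Overall: true → awarded

Awarded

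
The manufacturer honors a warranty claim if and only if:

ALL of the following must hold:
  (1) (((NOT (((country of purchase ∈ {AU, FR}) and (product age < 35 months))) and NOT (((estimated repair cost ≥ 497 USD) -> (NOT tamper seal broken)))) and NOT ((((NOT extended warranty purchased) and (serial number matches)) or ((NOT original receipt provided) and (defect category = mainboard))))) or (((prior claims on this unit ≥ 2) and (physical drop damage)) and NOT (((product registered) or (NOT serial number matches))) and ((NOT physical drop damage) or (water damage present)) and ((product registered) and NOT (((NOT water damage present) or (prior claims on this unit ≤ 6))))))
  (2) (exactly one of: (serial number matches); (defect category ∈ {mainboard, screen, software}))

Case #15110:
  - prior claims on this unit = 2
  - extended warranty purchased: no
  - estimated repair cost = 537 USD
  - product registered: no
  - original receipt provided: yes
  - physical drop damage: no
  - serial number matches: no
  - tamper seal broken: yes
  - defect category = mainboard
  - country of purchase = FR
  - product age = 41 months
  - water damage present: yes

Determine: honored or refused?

Honored

Atomic conditions:
  country of purchase ∈ {AU, FR}: FR is in the set → true
  product age < 35 months: 41 < 35 is false
  estimated repair cost ≥ 497 USD: 537 ≥ 497 is true
  NOT tamper seal broken: yes → false
  NOT extended warranty purchased: no → true
  serial number matches: no → false
  NOT original receipt provided: yes → false
  defect category = mainboard: mainboard == mainboard is true
  prior claims on this unit ≥ 2: 2 ≥ 2 is true
  physical drop damage: no → false
  product registered: no → false
  NOT serial number matches: no → true
  NOT physical drop damage: no → true
  water damage present: yes → true
  NOT water damage present: yes → false
  prior claims on this unit ≤ 6: 2 ≤ 6 is true
  defect category ∈ {mainboard, screen, software}: mainboard is in the set → true
Combine:
[1.1.1.1.1] true AND false = false
[1.1.1.1] NOT false = true
[1.1.1.2.1] true → false = false
[1.1.1.2] NOT false = true
[1.1.1] true AND true = true
[1.1.2.1.1] true AND false = false
[1.1.2.1.2] false AND true = false
[1.1.2.1] false OR false = false
[1.1.2] NOT false = true
[1.1] true AND true = true
[1.2.1] true AND false = false
[1.2.2.1] false OR true = true
[1.2.2] NOT true = false
[1.2.3] true OR true = true
[1.2.4.2.1] false OR true = true
[1.2.4.2] NOT true = false
[1.2.4] false AND false = false
[1.2] false AND false AND true AND false = false
[1] true OR false = true
[2] exactly-one(false, true) = true
[root] true AND true = true
Overall: true → honored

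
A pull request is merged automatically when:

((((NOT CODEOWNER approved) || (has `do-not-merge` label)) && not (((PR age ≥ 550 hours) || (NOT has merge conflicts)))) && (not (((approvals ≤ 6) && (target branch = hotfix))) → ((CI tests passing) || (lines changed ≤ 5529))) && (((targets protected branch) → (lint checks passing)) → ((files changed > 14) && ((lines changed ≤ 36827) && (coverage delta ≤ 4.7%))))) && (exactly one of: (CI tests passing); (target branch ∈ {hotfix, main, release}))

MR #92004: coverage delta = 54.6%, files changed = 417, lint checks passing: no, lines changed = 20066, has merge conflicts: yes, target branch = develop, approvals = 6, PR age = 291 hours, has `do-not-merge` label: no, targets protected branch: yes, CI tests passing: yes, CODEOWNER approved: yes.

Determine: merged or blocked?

Atomic conditions:
  NOT CODEOWNER approved: yes → false
  has `do-not-merge` label: no → false
  PR age ≥ 550 hours: 291 ≥ 550 is false
  NOT has merge conflicts: yes → false
  approvals ≤ 6: 6 ≤ 6 is true
  target branch = hotfix: develop == hotfix is false
  CI tests passing: yes → true
  lines changed ≤ 5529: 20066 ≤ 5529 is false
  targets protected branch: yes → true
  lint checks passing: no → false
  files changed > 14: 417 > 14 is true
  lines changed ≤ 36827: 20066 ≤ 36827 is true
  coverage delta ≤ 4.7%: 54.6 ≤ 4.7 is false
  target branch ∈ {hotfix, main, release}: develop is not in the set → false
Combine:
[1.1.1] false OR false = false
[1.1.2.1] false OR false = false
[1.1.2] NOT false = true
[1.1] false AND true = false
[1.2.1.1] true AND false = false
[1.2.1] NOT false = true
[1.2.2] true OR false = true
[1.2] true → true = true
[1.3.1] true → false = false
[1.3.2.2] true AND false = false
[1.3.2] true AND false = false
[1.3] false → false (antecedent false ⇒ implication holds) = true
[1] false AND true AND true = false
[2] exactly-one(true, false) = true
[root] false AND true = false
Overall: false → blocked

Blocked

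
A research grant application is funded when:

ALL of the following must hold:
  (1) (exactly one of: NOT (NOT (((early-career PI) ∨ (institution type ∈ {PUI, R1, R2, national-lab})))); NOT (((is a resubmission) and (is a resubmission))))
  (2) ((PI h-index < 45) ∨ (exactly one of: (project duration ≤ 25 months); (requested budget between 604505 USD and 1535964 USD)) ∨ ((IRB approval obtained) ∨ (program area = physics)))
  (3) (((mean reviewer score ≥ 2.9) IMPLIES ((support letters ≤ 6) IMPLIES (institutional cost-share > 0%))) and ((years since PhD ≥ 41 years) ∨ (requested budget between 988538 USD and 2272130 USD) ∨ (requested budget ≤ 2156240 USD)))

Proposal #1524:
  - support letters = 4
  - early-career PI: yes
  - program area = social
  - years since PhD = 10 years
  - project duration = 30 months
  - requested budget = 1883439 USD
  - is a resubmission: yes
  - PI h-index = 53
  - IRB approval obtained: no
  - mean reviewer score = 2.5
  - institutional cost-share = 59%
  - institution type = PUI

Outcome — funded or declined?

Declined

Atomic conditions:
  early-career PI: yes → true
  institution type ∈ {PUI, R1, R2, national-lab}: PUI is in the set → true
  is a resubmission: yes → true
  PI h-index < 45: 53 < 45 is false
  project duration ≤ 25 months: 30 ≤ 25 is false
  requested budget between 604505 USD and 1535964 USD: 1883439 in [604505, 1535964] is false
  IRB approval obtained: no → false
  program area = physics: social == physics is false
  mean reviewer score ≥ 2.9: 2.5 ≥ 2.9 is false
  support letters ≤ 6: 4 ≤ 6 is true
  institutional cost-share > 0%: 59 > 0 is true
  years since PhD ≥ 41 years: 10 ≥ 41 is false
  requested budget between 988538 USD and 2272130 USD: 1883439 in [988538, 2272130] is true
  requested budget ≤ 2156240 USD: 1883439 ≤ 2156240 is true
Combine:
[1.1.1.1] true OR true = true
[1.1.1] NOT true = false
[1.1] NOT false = true
[1.2.1] true AND true = true
[1.2] NOT true = false
[1] exactly-one(true, false) = true
[2.2] exactly-one(false, false) = false
[2.3] false OR false = false
[2] false OR false OR false = false
[3.1.2] true → true = true
[3.1] false → true (antecedent false ⇒ implication holds) = true
[3.2] false OR true OR true = true
[3] true AND true = true
[root] true AND false AND true = false
Overall: false → declined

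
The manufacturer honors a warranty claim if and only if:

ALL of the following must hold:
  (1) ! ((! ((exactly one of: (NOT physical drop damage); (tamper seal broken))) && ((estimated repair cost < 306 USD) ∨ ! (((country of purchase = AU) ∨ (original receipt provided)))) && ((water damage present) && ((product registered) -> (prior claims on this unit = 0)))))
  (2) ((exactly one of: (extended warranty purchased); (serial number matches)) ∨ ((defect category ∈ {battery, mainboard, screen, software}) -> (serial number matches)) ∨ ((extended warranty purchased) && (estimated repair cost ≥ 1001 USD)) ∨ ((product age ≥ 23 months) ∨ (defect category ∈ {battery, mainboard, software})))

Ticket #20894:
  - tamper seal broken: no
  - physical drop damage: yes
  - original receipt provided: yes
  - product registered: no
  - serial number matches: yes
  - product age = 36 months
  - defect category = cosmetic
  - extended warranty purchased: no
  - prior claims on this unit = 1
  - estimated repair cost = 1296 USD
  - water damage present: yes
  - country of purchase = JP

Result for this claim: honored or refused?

Atomic conditions:
  NOT physical drop damage: yes → false
  tamper seal broken: no → false
  estimated repair cost < 306 USD: 1296 < 306 is false
  country of purchase = AU: JP == AU is false
  original receipt provided: yes → true
  water damage present: yes → true
  product registered: no → false
  prior claims on this unit = 0: 1 == 0 is false
  extended warranty purchased: no → false
  serial number matches: yes → true
  defect category ∈ {battery, mainboard, screen, software}: cosmetic is not in the set → false
  estimated repair cost ≥ 1001 USD: 1296 ≥ 1001 is true
  product age ≥ 23 months: 36 ≥ 23 is true
  defect category ∈ {battery, mainboard, software}: cosmetic is not in the set → false
Combine:
[1.1.1.1] exactly-one(false, false) = false
[1.1.1] NOT false = true
[1.1.2.2.1] false OR true = true
[1.1.2.2] NOT true = false
[1.1.2] false OR false = false
[1.1.3.2] false → false (antecedent false ⇒ implication holds) = true
[1.1.3] true AND true = true
[1.1] true AND false AND true = false
[1] NOT false = true
[2.1] exactly-one(false, true) = true
[2.2] false → true (antecedent false ⇒ implication holds) = true
[2.3] false AND true = false
[2.4] true OR false = true
[2] true OR true OR false OR true = true
[root] true AND true = true
Overall: true → honored

Honored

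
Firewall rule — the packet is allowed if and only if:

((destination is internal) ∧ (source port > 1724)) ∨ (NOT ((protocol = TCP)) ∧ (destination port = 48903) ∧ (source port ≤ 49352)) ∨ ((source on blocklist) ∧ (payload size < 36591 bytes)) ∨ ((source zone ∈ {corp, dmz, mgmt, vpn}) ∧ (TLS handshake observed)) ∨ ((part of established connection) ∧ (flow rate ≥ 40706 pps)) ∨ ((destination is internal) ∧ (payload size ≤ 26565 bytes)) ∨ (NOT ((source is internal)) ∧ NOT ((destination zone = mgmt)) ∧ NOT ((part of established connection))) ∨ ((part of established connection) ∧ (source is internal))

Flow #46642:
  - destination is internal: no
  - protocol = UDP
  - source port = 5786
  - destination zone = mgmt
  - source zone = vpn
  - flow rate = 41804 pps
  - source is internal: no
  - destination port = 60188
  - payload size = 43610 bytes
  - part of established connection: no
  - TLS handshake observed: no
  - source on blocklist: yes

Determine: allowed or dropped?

Atomic conditions:
  destination is internal: no → false
  source port > 1724: 5786 > 1724 is true
  protocol = TCP: UDP == TCP is false
  destination port = 48903: 60188 == 48903 is false
  source port ≤ 49352: 5786 ≤ 49352 is true
  source on blocklist: yes → true
  payload size < 36591 bytes: 43610 < 36591 is false
  source zone ∈ {corp, dmz, mgmt, vpn}: vpn is in the set → true
  TLS handshake observed: no → false
  part of established connection: no → false
  flow rate ≥ 40706 pps: 41804 ≥ 40706 is true
  payload size ≤ 26565 bytes: 43610 ≤ 26565 is false
  source is internal: no → false
  destination zone = mgmt: mgmt == mgmt is true
Combine:
[1] false AND true = false
[2.1] NOT false = true
[2] true AND false AND true = false
[3] true AND false = false
[4] true AND false = false
[5] false AND true = false
[6] false AND false = false
[7.1] NOT false = true
[7.2] NOT true = false
[7.3] NOT false = true
[7] true AND false AND true = false
[8] false AND false = false
[root] false OR false OR false OR false OR false OR false OR false OR false = false
Overall: false → dropped

Dropped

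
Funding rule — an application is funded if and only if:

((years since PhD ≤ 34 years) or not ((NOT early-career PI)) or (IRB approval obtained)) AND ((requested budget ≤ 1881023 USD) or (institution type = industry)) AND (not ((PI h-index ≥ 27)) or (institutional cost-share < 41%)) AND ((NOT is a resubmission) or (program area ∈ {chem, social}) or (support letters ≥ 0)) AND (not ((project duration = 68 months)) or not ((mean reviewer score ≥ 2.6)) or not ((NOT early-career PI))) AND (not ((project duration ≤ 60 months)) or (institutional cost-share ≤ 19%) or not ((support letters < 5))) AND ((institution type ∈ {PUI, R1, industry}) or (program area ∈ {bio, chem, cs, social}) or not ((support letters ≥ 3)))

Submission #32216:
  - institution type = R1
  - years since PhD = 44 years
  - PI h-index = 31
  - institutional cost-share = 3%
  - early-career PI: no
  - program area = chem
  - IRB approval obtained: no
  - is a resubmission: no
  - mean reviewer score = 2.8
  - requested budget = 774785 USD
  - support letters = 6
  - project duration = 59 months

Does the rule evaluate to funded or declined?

Declined

Atomic conditions:
  years since PhD ≤ 34 years: 44 ≤ 34 is false
  NOT early-career PI: no → true
  IRB approval obtained: no → false
  requested budget ≤ 1881023 USD: 774785 ≤ 1881023 is true
  institution type = industry: R1 == industry is false
  PI h-index ≥ 27: 31 ≥ 27 is true
  institutional cost-share < 41%: 3 < 41 is true
  NOT is a resubmission: no → true
  program area ∈ {chem, social}: chem is in the set → true
  support letters ≥ 0: 6 ≥ 0 is true
  project duration = 68 months: 59 == 68 is false
  mean reviewer score ≥ 2.6: 2.8 ≥ 2.6 is true
  project duration ≤ 60 months: 59 ≤ 60 is true
  institutional cost-share ≤ 19%: 3 ≤ 19 is true
  support letters < 5: 6 < 5 is false
  institution type ∈ {PUI, R1, industry}: R1 is in the set → true
  program area ∈ {bio, chem, cs, social}: chem is in the set → true
  support letters ≥ 3: 6 ≥ 3 is true
Combine:
[1.2] NOT true = false
[1] false OR false OR false = false
[2] true OR false = true
[3.1] NOT true = false
[3] false OR true = true
[4] true OR true OR true = true
[5.1] NOT false = true
[5.2] NOT true = false
[5.3] NOT true = false
[5] true OR false OR false = true
[6.1] NOT true = false
[6.3] NOT false = true
[6] false OR true OR true = true
[7.3] NOT true = false
[7] true OR true OR false = true
[root] false AND true AND true AND true AND true AND true AND true = false
Overall: false → declined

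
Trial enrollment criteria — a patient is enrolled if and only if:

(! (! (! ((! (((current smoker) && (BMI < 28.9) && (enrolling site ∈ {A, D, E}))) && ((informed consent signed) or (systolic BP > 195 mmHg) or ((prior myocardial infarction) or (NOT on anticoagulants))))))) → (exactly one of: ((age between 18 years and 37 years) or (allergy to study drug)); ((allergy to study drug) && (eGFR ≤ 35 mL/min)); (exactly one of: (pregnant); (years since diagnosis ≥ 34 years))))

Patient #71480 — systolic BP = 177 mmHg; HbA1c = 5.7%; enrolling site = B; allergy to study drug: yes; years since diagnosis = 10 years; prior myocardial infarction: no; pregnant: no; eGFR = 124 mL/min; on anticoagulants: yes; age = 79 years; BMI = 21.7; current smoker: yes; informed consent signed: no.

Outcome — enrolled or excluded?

Enrolled

Atomic conditions:
  current smoker: yes → true
  BMI < 28.9: 21.7 < 28.9 is true
  enrolling site ∈ {A, D, E}: B is not in the set → false
  informed consent signed: no → false
  systolic BP > 195 mmHg: 177 > 195 is false
  prior myocardial infarction: no → false
  NOT on anticoagulants: yes → false
  age between 18 years and 37 years: 79 in [18, 37] is false
  allergy to study drug: yes → true
  eGFR ≤ 35 mL/min: 124 ≤ 35 is false
  pregnant: no → false
  years since diagnosis ≥ 34 years: 10 ≥ 34 is false
Combine:
[1.1.1.1.1.1] true AND true AND false = false
[1.1.1.1.1] NOT false = true
[1.1.1.1.2.3] false OR false = false
[1.1.1.1.2] false OR false OR false = false
[1.1.1.1] true AND false = false
[1.1.1] NOT false = true
[1.1] NOT true = false
[1] NOT false = true
[2.1] false OR true = true
[2.2] true AND false = false
[2.3] exactly-one(false, false) = false
[2] exactly-one(true, false, false) = true
[root] true → true = true
Overall: true → enrolled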